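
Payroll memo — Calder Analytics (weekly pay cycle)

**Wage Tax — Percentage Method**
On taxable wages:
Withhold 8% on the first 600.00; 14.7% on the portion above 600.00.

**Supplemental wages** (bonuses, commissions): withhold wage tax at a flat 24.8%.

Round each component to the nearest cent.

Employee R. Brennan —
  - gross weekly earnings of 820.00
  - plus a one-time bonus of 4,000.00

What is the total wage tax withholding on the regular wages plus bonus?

1,072.34

Wage Tax: taxable = 820.00
  48.00 + 14.7% × (820.00 − 600.00) = 48.00 + 14.7% × 220.00 = 80.34
Supplemental (24.8% flat on bonus): 24.8% × 4,000.00 = 992.00
Total wage tax: 80.34 + 992.00 = 1,072.34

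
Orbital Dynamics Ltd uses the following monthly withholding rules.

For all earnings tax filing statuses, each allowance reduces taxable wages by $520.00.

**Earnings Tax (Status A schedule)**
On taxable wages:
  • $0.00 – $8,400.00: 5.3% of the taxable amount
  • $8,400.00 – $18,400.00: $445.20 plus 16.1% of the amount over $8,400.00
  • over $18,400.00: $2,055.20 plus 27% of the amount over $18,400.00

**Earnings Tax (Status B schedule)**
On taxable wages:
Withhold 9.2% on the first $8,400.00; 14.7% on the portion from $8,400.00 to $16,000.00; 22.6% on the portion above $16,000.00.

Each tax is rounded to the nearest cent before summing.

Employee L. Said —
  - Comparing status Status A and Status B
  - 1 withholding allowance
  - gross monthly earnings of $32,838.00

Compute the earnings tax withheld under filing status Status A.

$5,813.06

Earnings Tax (Status A): taxable = $32,838.00 − 1×$520.00 = $32,318.00
  $2,055.20 + 27% × ($32,318.00 − $18,400.00) = $2,055.20 + 27% × $13,918.00 = $5,813.06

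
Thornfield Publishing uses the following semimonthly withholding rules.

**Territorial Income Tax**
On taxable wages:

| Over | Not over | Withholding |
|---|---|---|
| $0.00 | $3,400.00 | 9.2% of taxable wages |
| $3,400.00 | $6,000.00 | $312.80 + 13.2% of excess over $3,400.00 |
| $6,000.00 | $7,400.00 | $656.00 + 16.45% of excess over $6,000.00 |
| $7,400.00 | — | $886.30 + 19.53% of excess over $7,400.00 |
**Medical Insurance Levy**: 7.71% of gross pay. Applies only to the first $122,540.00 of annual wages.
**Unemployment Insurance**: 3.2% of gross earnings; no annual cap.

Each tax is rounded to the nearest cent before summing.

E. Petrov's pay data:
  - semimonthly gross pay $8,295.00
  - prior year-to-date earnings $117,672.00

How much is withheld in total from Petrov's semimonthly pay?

$1,701.85

Territorial Income Tax: taxable = $8,295.00
  $886.30 + 19.53% × ($8,295.00 − $7,400.00) = $886.30 + 19.53% × $895.00 = $1,061.09
Medical Insurance Levy: cap $122,540.00 − YTD $117,672.00 = $4,868.00 subject; 7.71% × $4,868.00 = $375.32
Unemployment Insurance: 3.2% × $8,295.00 = $265.44
Total: $1,061.09 + $375.32 + $265.44 = $1,701.85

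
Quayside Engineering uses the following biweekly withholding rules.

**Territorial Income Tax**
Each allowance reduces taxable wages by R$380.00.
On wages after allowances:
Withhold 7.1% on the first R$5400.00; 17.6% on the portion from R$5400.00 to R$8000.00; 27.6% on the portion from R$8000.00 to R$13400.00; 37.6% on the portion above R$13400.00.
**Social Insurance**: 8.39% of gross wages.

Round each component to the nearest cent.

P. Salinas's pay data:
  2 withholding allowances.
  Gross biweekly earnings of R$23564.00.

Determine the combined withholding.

R$7844.32

Territorial Income Tax: taxable = R$23564.00 − 2×R$380.00 = R$22804.00
  R$2331.40 + 37.6% × (R$22804.00 − R$13400.00) = R$2331.40 + 37.6% × R$9404.00 = R$5867.30
Social Insurance: 8.39% × R$23564.00 = R$1977.02
Total: R$5867.30 + R$1977.02 = R$7844.32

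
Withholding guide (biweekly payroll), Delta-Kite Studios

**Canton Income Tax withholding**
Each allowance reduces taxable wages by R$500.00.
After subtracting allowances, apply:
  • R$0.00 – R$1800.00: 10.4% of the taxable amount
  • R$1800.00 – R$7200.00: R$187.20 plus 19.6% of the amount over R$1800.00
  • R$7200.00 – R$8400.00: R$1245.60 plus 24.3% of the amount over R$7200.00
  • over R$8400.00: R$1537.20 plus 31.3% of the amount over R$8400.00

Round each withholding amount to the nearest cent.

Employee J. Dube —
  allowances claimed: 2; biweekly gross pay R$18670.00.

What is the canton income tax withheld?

R$4438.71

Canton Income Tax: taxable = R$18670.00 − 2×R$500.00 = R$17670.00
  R$1537.20 + 31.3% × (R$17670.00 − R$8400.00) = R$1537.20 + 31.3% × R$9270.00 = R$4438.71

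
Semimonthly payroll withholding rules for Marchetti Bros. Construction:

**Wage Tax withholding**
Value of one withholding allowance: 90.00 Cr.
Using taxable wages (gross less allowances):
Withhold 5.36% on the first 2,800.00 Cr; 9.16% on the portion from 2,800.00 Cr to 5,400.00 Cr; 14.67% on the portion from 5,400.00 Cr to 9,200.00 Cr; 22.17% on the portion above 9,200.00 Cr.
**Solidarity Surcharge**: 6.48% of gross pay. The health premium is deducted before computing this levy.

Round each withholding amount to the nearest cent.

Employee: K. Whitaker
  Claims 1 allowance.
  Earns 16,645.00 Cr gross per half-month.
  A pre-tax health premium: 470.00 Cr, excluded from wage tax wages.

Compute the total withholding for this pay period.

3,520.24 Cr

Wage Tax: taxable = 16,645.00 Cr − 470.00 Cr − 1×90.00 Cr = 16,085.00 Cr
  945.70 Cr + 22.17% × (16,085.00 Cr − 9,200.00 Cr) = 945.70 Cr + 22.17% × 6,885.00 Cr = 2,472.10 Cr
Solidarity Surcharge: 6.48% × 16,175.00 Cr = 1,048.14 Cr
Total: 2,472.10 Cr + 1,048.14 Cr = 3,520.24 Cr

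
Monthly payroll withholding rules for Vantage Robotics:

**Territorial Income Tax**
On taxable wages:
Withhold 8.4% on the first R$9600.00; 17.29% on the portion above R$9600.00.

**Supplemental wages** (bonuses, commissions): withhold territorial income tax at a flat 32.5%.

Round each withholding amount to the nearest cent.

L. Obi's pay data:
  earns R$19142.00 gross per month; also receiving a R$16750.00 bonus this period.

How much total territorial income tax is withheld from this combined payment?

R$7899.96

Territorial Income Tax: taxable = R$19142.00
  R$806.40 + 17.29% × (R$19142.00 − R$9600.00) = R$806.40 + 17.29% × R$9542.00 = R$2456.21
Supplemental (32.5% flat on bonus): 32.5% × R$16750.00 = R$5443.75
Total territorial income tax: R$2456.21 + R$5443.75 = R$7899.96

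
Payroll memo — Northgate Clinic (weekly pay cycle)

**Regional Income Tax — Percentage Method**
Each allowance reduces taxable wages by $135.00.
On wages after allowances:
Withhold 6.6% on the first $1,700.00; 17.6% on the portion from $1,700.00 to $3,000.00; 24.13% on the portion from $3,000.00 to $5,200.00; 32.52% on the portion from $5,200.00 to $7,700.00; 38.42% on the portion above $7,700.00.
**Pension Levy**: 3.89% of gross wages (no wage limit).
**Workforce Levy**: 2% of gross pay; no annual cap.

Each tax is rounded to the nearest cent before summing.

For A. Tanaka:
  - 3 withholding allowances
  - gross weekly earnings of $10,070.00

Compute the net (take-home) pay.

Regional Income Tax: taxable = $10,070.00 − 3×$135.00 = $9,665.00
  $1,684.86 + 38.42% × ($9,665.00 − $7,700.00) = $1,684.86 + 38.42% × $1,965.00 = $2,439.81
Pension Levy: 3.89% × $10,070.00 = $391.72
Workforce Levy: 2% × $10,070.00 = $201.40
Total withheld: $2,439.81 + $391.72 + $201.40 = $3,032.93
Net pay: $10,070.00 − $3,032.93 = $7,037.07

$7,037.07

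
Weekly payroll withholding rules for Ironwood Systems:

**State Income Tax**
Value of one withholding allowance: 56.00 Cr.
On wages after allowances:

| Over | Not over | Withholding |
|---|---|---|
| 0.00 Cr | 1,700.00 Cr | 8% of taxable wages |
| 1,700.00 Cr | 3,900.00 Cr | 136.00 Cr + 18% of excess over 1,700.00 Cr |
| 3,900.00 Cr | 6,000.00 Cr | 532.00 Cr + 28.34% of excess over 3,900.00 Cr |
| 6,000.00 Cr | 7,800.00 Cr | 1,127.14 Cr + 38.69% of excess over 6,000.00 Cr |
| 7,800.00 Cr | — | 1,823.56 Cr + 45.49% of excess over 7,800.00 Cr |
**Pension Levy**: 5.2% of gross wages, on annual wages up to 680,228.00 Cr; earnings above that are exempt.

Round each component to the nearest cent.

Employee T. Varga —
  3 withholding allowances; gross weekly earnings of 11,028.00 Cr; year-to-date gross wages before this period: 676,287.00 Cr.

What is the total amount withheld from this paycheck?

3,420.48 Cr

State Income Tax: taxable = 11,028.00 Cr − 3×56.00 Cr = 10,860.00 Cr
  1,823.56 Cr + 45.49% × (10,860.00 Cr − 7,800.00 Cr) = 1,823.56 Cr + 45.49% × 3,060.00 Cr = 3,215.55 Cr
Pension Levy: cap 680,228.00 Cr − YTD 676,287.00 Cr = 3,941.00 Cr subject; 5.2% × 3,941.00 Cr = 204.93 Cr
Total: 3,215.55 Cr + 204.93 Cr = 3,420.48 Cr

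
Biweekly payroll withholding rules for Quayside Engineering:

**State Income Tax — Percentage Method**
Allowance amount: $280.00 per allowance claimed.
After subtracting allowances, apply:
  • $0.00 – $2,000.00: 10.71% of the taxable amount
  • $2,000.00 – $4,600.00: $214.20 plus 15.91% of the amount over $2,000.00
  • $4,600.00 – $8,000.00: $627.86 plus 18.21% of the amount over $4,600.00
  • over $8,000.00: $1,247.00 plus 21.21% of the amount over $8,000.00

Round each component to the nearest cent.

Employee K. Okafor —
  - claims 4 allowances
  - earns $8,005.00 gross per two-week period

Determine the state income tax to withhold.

$1,043.96

State Income Tax: taxable = $8,005.00 − 4×$280.00 = $6,885.00
  $627.86 + 18.21% × ($6,885.00 − $4,600.00) = $627.86 + 18.21% × $2,285.00 = $1,043.96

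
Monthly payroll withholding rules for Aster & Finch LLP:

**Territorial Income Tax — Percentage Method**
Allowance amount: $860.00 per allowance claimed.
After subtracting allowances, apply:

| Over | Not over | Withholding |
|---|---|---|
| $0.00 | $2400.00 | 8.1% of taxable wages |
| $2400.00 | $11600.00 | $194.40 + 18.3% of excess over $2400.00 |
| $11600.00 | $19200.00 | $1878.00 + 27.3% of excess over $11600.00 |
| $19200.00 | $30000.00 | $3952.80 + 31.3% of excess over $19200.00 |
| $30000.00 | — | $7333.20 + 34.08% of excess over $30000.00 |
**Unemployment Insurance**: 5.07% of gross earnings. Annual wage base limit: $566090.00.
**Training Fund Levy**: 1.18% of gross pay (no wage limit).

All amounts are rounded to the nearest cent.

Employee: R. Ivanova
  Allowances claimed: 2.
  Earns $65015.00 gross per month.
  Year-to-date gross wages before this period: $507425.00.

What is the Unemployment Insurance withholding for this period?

$2974.32

Unemployment Insurance: cap $566090.00 − YTD $507425.00 = $58665.00 subject; 5.07% × $58665.00 = $2974.32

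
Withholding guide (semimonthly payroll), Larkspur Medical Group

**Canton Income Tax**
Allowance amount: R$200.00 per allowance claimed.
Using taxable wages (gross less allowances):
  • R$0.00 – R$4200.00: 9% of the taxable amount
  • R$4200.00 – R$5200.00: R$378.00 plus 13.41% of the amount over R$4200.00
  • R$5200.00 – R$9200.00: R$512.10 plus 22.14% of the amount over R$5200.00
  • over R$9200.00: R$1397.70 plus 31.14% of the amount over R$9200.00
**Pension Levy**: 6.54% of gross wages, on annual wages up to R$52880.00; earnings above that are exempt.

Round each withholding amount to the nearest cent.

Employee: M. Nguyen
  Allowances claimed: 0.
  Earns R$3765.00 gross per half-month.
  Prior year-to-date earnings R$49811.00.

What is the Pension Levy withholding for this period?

Pension Levy: cap R$52880.00 − YTD R$49811.00 = R$3069.00 subject; 6.54% × R$3069.00 = R$200.71

R$200.71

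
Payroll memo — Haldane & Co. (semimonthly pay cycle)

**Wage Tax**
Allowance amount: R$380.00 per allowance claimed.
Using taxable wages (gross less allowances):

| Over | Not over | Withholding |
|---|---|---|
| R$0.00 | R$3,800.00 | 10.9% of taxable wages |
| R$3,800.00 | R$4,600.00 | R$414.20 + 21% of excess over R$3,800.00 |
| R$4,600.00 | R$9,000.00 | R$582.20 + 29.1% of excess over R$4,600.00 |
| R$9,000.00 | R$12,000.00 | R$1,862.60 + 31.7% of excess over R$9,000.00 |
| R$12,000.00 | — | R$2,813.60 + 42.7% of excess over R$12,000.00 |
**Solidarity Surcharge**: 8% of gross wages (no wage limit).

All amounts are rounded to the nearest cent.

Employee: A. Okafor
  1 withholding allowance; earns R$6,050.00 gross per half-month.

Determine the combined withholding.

R$1,377.57

Wage Tax: taxable = R$6,050.00 − 1×R$380.00 = R$5,670.00
  R$582.20 + 29.1% × (R$5,670.00 − R$4,600.00) = R$582.20 + 29.1% × R$1,070.00 = R$893.57
Solidarity Surcharge: 8% × R$6,050.00 = R$484.00
Total: R$893.57 + R$484.00 = R$1,377.57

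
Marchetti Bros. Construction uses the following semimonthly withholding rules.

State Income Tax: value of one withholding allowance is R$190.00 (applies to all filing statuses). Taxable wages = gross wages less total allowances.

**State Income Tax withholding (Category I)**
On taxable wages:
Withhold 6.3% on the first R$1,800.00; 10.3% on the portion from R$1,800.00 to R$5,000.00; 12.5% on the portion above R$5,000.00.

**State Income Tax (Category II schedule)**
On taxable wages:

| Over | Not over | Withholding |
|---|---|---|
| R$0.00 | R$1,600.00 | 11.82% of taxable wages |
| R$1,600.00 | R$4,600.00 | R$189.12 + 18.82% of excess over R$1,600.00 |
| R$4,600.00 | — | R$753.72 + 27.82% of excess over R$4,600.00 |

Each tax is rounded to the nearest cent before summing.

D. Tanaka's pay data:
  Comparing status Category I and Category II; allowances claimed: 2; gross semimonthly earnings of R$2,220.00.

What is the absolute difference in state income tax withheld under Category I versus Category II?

R$116.77

State Income Tax (Category I): taxable = R$2,220.00 − 2×R$190.00 = R$1,840.00
  R$113.40 + 10.3% × (R$1,840.00 − R$1,800.00) = R$113.40 + 10.3% × R$40.00 = R$117.52
State Income Tax (Category II): taxable = R$2,220.00 − 2×R$190.00 = R$1,840.00
  R$189.12 + 18.82% × (R$1,840.00 − R$1,600.00) = R$189.12 + 18.82% × R$240.00 = R$234.29
Difference: |R$117.52 − R$234.29| = R$116.77 (higher under Category II)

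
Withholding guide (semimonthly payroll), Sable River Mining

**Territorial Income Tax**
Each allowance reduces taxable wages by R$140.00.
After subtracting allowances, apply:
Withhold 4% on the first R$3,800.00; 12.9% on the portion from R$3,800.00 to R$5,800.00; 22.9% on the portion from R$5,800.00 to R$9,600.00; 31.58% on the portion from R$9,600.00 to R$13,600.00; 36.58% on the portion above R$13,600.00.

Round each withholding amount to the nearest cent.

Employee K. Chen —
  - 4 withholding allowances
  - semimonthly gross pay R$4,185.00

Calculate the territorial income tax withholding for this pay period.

Territorial Income Tax: taxable = R$4,185.00 − 4×R$140.00 = R$3,625.00
  4% × R$3,625.00 = R$145.00

R$145.00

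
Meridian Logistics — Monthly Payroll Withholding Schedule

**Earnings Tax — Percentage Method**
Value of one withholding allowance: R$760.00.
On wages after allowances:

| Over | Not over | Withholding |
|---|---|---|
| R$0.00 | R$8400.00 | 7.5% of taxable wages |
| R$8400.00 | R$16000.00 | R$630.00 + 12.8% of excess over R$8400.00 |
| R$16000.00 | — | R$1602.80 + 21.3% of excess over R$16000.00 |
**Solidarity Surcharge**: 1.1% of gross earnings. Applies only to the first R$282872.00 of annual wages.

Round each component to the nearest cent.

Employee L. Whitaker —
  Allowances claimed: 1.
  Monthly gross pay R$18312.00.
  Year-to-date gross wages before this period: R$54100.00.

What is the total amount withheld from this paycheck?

Earnings Tax: taxable = R$18312.00 − 1×R$760.00 = R$17552.00
  R$1602.80 + 21.3% × (R$17552.00 − R$16000.00) = R$1602.80 + 21.3% × R$1552.00 = R$1933.38
Solidarity Surcharge: 1.1% × R$18312.00 = R$201.43
Total: R$1933.38 + R$201.43 = R$2134.81

R$2134.81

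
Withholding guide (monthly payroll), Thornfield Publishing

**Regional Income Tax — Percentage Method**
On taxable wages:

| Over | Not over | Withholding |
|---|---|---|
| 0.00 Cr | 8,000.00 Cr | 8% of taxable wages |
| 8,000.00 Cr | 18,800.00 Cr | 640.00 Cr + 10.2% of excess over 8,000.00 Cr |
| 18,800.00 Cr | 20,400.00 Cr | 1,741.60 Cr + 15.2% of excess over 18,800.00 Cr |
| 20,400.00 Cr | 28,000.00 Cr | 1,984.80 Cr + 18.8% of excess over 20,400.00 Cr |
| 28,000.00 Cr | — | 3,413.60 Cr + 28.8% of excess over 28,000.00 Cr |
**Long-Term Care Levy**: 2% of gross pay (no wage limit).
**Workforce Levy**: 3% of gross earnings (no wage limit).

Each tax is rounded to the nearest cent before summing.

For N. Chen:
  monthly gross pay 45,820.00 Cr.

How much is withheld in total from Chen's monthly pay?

Regional Income Tax: taxable = 45,820.00 Cr
  3,413.60 Cr + 28.8% × (45,820.00 Cr − 28,000.00 Cr) = 3,413.60 Cr + 28.8% × 17,820.00 Cr = 8,545.76 Cr
Long-Term Care Levy: 2% × 45,820.00 Cr = 916.40 Cr
Workforce Levy: 3% × 45,820.00 Cr = 1,374.60 Cr
Total: 8,545.76 Cr + 916.40 Cr + 1,374.60 Cr = 10,836.76 Cr

10,836.76 Cr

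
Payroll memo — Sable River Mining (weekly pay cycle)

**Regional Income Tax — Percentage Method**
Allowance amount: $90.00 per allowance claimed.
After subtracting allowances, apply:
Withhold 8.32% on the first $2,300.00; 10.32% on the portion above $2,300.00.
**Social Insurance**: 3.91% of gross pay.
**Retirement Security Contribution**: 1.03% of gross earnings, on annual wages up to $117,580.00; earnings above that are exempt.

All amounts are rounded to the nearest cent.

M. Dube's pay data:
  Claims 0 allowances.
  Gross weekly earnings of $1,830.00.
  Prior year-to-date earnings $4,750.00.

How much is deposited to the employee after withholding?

Regional Income Tax: taxable = $1,830.00
  8.32% × $1,830.00 = $152.26
Social Insurance: 3.91% × $1,830.00 = $71.55
Retirement Security Contribution: 1.03% × $1,830.00 = $18.85
Total withheld: $152.26 + $71.55 + $18.85 = $242.66
Net pay: $1,830.00 − $242.66 = $1,587.34

$1,587.34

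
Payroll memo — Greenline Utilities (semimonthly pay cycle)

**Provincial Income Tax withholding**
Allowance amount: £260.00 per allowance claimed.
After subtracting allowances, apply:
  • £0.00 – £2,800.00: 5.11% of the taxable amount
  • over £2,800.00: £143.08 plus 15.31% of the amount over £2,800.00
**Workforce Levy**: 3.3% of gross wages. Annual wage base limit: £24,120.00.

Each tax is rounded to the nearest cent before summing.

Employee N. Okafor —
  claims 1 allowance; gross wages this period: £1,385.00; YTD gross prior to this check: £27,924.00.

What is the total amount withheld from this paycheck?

Provincial Income Tax: taxable = £1,385.00 − 1×£260.00 = £1,125.00
  5.11% × £1,125.00 = £57.49
Workforce Levy: YTD £27,924.00 ≥ cap £24,120.00 → £0.00
Total: £57.49 + £0.00 = £57.49

£57.49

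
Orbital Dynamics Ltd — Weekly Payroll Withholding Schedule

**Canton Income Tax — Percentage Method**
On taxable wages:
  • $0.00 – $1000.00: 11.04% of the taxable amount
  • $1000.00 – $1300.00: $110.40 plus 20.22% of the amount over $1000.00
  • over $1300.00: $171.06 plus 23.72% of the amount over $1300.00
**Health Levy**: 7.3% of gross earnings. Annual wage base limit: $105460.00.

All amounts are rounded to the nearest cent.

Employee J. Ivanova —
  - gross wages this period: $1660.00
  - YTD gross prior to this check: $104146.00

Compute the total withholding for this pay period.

Canton Income Tax: taxable = $1660.00
  $171.06 + 23.72% × ($1660.00 − $1300.00) = $171.06 + 23.72% × $360.00 = $256.45
Health Levy: cap $105460.00 − YTD $104146.00 = $1314.00 subject; 7.3% × $1314.00 = $95.92
Total: $256.45 + $95.92 = $352.37

$352.37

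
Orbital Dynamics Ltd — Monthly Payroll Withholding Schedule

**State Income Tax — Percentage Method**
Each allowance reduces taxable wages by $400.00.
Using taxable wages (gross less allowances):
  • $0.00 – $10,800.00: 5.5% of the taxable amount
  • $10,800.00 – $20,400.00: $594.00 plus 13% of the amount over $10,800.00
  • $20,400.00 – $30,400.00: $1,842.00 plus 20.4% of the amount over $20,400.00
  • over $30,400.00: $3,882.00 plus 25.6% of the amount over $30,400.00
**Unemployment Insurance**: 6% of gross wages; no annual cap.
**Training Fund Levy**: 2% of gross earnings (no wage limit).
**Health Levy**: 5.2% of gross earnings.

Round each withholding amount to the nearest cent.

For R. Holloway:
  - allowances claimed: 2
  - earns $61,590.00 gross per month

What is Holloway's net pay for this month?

State Income Tax: taxable = $61,590.00 − 2×$400.00 = $60,790.00
  $3,882.00 + 25.6% × ($60,790.00 − $30,400.00) = $3,882.00 + 25.6% × $30,390.00 = $11,661.84
Unemployment Insurance: 6% × $61,590.00 = $3,695.40
Training Fund Levy: 2% × $61,590.00 = $1,231.80
Health Levy: 5.2% × $61,590.00 = $3,202.68
Total withheld: $11,661.84 + $3,695.40 + $1,231.80 + $3,202.68 = $19,791.72
Net pay: $61,590.00 − $19,791.72 = $41,798.28

$41,798.28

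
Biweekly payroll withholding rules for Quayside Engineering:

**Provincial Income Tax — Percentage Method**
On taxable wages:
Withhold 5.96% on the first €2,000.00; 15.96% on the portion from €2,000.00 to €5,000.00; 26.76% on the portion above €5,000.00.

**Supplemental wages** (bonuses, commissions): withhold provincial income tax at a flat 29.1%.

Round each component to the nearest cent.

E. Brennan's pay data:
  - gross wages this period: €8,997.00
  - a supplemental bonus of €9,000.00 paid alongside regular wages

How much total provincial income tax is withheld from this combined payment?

Provincial Income Tax: taxable = €8,997.00
  €598.00 + 26.76% × (€8,997.00 − €5,000.00) = €598.00 + 26.76% × €3,997.00 = €1,667.60
Supplemental (29.1% flat on bonus): 29.1% × €9,000.00 = €2,619.00
Total provincial income tax: €1,667.60 + €2,619.00 = €4,286.60

€4,286.60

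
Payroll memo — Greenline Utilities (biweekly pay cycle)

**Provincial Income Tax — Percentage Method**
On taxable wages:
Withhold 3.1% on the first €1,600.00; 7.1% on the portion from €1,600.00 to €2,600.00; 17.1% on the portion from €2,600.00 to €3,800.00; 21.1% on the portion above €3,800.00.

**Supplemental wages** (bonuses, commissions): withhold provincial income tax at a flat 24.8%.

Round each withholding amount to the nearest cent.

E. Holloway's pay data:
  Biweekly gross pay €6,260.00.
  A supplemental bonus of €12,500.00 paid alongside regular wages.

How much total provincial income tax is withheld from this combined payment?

€3,944.86

Provincial Income Tax: taxable = €6,260.00
  €325.80 + 21.1% × (€6,260.00 − €3,800.00) = €325.80 + 21.1% × €2,460.00 = €844.86
Supplemental (24.8% flat on bonus): 24.8% × €12,500.00 = €3,100.00
Total provincial income tax: €844.86 + €3,100.00 = €3,944.86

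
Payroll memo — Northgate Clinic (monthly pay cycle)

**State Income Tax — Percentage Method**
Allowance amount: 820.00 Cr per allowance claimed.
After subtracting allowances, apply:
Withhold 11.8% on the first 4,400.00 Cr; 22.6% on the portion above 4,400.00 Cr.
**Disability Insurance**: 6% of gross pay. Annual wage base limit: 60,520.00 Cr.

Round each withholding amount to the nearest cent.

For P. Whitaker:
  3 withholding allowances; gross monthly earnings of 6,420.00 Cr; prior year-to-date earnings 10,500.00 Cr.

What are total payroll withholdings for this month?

852.48 Cr

State Income Tax: taxable = 6,420.00 Cr − 3×820.00 Cr = 3,960.00 Cr
  11.8% × 3,960.00 Cr = 467.28 Cr
Disability Insurance: 6% × 6,420.00 Cr = 385.20 Cr
Total: 467.28 Cr + 385.20 Cr = 852.48 Cr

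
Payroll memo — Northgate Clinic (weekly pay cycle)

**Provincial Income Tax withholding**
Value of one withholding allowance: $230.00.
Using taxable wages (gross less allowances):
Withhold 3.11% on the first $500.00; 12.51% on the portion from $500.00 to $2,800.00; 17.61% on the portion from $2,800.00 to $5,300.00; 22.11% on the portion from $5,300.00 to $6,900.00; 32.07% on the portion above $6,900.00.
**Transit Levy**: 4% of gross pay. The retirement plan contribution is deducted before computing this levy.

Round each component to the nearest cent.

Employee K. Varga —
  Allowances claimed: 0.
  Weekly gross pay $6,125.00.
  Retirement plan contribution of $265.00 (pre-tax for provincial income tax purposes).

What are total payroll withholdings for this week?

Provincial Income Tax: taxable = $6,125.00 − $265.00 = $5,860.00
  $743.53 + 22.11% × ($5,860.00 − $5,300.00) = $743.53 + 22.11% × $560.00 = $867.35
Transit Levy: 4% × $5,860.00 = $234.40
Total: $867.35 + $234.40 = $1,101.75

$1,101.75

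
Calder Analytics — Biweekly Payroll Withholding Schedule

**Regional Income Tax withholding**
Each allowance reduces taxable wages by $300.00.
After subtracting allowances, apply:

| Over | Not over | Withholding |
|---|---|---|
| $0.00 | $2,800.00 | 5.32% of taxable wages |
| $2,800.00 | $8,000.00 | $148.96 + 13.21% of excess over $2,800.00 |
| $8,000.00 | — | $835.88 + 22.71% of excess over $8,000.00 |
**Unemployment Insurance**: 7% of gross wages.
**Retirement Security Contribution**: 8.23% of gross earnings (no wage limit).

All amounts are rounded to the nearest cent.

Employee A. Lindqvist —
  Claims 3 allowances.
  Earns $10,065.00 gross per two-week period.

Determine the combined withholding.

Regional Income Tax: taxable = $10,065.00 − 3×$300.00 = $9,165.00
  $835.88 + 22.71% × ($9,165.00 − $8,000.00) = $835.88 + 22.71% × $1,165.00 = $1,100.45
Unemployment Insurance: 7% × $10,065.00 = $704.55
Retirement Security Contribution: 8.23% × $10,065.00 = $828.35
Total: $1,100.45 + $704.55 + $828.35 = $2,633.35

$2,633.35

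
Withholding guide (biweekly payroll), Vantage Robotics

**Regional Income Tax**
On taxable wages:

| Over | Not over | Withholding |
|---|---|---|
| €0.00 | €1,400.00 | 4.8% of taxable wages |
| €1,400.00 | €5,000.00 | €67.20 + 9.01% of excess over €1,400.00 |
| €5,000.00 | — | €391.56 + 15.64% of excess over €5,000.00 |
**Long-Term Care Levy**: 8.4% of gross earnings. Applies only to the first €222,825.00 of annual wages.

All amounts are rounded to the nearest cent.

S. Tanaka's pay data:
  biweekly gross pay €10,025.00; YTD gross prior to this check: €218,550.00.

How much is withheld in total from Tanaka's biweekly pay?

Regional Income Tax: taxable = €10,025.00
  €391.56 + 15.64% × (€10,025.00 − €5,000.00) = €391.56 + 15.64% × €5,025.00 = €1,177.47
Long-Term Care Levy: cap €222,825.00 − YTD €218,550.00 = €4,275.00 subject; 8.4% × €4,275.00 = €359.10
Total: €1,177.47 + €359.10 = €1,536.57

€1,536.57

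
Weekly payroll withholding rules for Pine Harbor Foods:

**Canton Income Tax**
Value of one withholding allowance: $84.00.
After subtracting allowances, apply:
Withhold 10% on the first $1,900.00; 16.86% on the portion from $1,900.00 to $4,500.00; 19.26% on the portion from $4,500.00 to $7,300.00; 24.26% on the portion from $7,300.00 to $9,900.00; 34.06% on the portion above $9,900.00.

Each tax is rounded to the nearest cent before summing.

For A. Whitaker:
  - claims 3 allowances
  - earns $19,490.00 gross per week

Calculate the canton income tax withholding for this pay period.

Canton Income Tax: taxable = $19,490.00 − 3×$84.00 = $19,238.00
  $1,798.40 + 34.06% × ($19,238.00 − $9,900.00) = $1,798.40 + 34.06% × $9,338.00 = $4,978.92

$4,978.92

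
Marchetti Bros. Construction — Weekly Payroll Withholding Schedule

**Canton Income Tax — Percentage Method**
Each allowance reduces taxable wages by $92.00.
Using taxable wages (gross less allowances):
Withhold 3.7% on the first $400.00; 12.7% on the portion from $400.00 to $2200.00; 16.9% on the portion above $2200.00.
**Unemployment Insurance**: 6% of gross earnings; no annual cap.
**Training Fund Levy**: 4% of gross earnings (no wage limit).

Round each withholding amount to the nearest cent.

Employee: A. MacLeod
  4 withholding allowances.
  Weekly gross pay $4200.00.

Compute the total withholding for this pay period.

Canton Income Tax: taxable = $4200.00 − 4×$92.00 = $3832.00
  $243.40 + 16.9% × ($3832.00 − $2200.00) = $243.40 + 16.9% × $1632.00 = $519.21
Unemployment Insurance: 6% × $4200.00 = $252.00
Training Fund Levy: 4% × $4200.00 = $168.00
Total: $519.21 + $252.00 + $168.00 = $939.21

$939.21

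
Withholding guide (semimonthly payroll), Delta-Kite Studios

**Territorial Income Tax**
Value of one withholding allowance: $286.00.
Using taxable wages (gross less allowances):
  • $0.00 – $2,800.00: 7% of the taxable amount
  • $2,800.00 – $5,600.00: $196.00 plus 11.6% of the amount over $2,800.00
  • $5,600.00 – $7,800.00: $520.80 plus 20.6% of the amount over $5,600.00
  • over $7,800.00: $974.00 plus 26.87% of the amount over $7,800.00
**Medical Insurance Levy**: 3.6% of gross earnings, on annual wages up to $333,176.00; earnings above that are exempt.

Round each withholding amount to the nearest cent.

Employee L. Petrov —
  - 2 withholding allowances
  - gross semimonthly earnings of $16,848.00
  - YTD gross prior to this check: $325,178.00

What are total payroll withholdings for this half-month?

Territorial Income Tax: taxable = $16,848.00 − 2×$286.00 = $16,276.00
  $974.00 + 26.87% × ($16,276.00 − $7,800.00) = $974.00 + 26.87% × $8,476.00 = $3,251.50
Medical Insurance Levy: cap $333,176.00 − YTD $325,178.00 = $7,998.00 subject; 3.6% × $7,998.00 = $287.93
Total: $3,251.50 + $287.93 = $3,539.43

$3,539.43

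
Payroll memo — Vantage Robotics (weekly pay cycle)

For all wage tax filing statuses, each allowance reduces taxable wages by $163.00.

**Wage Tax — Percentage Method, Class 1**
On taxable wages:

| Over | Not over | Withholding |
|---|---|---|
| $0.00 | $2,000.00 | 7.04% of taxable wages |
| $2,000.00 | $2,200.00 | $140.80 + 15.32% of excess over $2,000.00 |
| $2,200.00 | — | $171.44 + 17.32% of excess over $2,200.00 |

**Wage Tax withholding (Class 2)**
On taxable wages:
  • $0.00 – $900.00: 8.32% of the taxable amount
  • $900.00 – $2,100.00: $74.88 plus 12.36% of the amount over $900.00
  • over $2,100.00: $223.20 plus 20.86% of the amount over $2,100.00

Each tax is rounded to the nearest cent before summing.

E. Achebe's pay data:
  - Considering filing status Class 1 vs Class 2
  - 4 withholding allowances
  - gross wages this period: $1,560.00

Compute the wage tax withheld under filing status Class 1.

$63.92

Wage Tax (Class 1): taxable = $1,560.00 − 4×$163.00 = $908.00
  7.04% × $908.00 = $63.92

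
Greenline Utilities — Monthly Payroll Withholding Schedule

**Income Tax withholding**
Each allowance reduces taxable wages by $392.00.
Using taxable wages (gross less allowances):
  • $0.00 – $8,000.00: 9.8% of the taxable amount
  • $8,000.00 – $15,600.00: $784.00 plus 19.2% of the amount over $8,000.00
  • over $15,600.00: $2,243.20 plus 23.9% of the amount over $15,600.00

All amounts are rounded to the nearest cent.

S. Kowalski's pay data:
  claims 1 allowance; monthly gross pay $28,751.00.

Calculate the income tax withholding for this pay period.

Income Tax: taxable = $28,751.00 − 1×$392.00 = $28,359.00
  $2,243.20 + 23.9% × ($28,359.00 − $15,600.00) = $2,243.20 + 23.9% × $12,759.00 = $5,292.60

$5,292.60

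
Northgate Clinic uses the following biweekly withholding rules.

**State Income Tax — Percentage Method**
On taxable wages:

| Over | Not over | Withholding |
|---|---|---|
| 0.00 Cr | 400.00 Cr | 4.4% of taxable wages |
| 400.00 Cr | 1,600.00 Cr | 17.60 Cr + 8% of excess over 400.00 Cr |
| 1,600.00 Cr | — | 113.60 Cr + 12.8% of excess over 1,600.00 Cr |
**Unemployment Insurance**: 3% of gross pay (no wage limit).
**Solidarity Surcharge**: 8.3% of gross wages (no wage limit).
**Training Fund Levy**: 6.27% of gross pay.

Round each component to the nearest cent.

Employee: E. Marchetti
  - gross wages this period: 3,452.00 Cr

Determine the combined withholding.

957.18 Cr

State Income Tax: taxable = 3,452.00 Cr
  113.60 Cr + 12.8% × (3,452.00 Cr − 1,600.00 Cr) = 113.60 Cr + 12.8% × 1,852.00 Cr = 350.66 Cr
Unemployment Insurance: 3% × 3,452.00 Cr = 103.56 Cr
Solidarity Surcharge: 8.3% × 3,452.00 Cr = 286.52 Cr
Training Fund Levy: 6.27% × 3,452.00 Cr = 216.44 Cr
Total: 350.66 Cr + 103.56 Cr + 286.52 Cr + 216.44 Cr = 957.18 Cr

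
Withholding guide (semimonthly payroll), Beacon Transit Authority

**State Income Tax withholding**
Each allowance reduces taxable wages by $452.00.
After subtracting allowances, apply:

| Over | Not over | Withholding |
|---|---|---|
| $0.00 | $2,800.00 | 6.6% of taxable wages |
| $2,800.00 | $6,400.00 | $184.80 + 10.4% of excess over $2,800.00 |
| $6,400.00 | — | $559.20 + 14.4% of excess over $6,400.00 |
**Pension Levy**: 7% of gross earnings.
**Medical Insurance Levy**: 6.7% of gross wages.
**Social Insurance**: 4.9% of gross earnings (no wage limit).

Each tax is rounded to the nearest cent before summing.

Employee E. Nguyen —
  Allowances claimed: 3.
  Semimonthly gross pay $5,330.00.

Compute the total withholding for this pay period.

$1,298.28

State Income Tax: taxable = $5,330.00 − 3×$452.00 = $3,974.00
  $184.80 + 10.4% × ($3,974.00 − $2,800.00) = $184.80 + 10.4% × $1,174.00 = $306.90
Pension Levy: 7% × $5,330.00 = $373.10
Medical Insurance Levy: 6.7% × $5,330.00 = $357.11
Social Insurance: 4.9% × $5,330.00 = $261.17
Total: $306.90 + $373.10 + $357.11 + $261.17 = $1,298.28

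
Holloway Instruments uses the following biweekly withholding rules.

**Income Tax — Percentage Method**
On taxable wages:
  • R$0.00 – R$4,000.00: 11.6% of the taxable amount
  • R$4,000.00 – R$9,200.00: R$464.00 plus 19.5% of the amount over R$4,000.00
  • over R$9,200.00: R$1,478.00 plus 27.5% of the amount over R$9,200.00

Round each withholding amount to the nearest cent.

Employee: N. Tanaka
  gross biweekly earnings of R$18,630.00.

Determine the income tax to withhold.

R$4,071.25

Income Tax: taxable = R$18,630.00
  R$1,478.00 + 27.5% × (R$18,630.00 − R$9,200.00) = R$1,478.00 + 27.5% × R$9,430.00 = R$4,071.25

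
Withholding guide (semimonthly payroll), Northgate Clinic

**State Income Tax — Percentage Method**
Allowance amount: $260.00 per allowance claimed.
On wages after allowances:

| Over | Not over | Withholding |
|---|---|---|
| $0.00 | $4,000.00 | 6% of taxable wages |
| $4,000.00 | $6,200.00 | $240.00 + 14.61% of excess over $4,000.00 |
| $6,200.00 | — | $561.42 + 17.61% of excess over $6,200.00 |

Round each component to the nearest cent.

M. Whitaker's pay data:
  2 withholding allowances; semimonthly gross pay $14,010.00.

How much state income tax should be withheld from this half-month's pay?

$1,845.19

State Income Tax: taxable = $14,010.00 − 2×$260.00 = $13,490.00
  $561.42 + 17.61% × ($13,490.00 − $6,200.00) = $561.42 + 17.61% × $7,290.00 = $1,845.19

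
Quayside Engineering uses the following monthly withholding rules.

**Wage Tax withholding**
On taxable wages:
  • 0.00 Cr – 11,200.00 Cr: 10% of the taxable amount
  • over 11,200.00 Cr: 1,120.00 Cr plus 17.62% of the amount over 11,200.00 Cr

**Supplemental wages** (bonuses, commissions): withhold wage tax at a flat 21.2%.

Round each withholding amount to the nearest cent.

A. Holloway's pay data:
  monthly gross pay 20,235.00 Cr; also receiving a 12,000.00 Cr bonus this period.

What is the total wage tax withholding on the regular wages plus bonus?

Wage Tax: taxable = 20,235.00 Cr
  1,120.00 Cr + 17.62% × (20,235.00 Cr − 11,200.00 Cr) = 1,120.00 Cr + 17.62% × 9,035.00 Cr = 2,711.97 Cr
Supplemental (21.2% flat on bonus): 21.2% × 12,000.00 Cr = 2,544.00 Cr
Total wage tax: 2,711.97 Cr + 2,544.00 Cr = 5,255.97 Cr

5,255.97 Cr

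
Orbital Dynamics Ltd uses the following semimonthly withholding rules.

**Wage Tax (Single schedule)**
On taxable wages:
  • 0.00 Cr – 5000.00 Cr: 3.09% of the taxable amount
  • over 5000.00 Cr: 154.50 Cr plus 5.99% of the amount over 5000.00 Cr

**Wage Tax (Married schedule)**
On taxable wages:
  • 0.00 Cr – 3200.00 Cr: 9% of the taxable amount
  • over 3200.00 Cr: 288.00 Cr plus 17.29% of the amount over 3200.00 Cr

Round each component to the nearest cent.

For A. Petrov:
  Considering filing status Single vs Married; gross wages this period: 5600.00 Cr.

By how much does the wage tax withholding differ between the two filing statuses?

512.52 Cr

Wage Tax (Single): taxable = 5600.00 Cr
  154.50 Cr + 5.99% × (5600.00 Cr − 5000.00 Cr) = 154.50 Cr + 5.99% × 600.00 Cr = 190.44 Cr
Wage Tax (Married): taxable = 5600.00 Cr
  288.00 Cr + 17.29% × (5600.00 Cr − 3200.00 Cr) = 288.00 Cr + 17.29% × 2400.00 Cr = 702.96 Cr
Difference: |190.44 Cr − 702.96 Cr| = 512.52 Cr (higher under Married)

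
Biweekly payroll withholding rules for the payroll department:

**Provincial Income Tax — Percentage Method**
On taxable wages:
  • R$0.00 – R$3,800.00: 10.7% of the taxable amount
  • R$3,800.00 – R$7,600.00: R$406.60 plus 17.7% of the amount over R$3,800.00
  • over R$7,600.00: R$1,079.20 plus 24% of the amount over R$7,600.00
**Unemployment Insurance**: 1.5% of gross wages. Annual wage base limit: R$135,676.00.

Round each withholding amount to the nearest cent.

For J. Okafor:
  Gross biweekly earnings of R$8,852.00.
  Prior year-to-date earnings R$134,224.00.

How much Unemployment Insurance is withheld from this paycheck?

R$21.78

Unemployment Insurance: cap R$135,676.00 − YTD R$134,224.00 = R$1,452.00 subject; 1.5% × R$1,452.00 = R$21.78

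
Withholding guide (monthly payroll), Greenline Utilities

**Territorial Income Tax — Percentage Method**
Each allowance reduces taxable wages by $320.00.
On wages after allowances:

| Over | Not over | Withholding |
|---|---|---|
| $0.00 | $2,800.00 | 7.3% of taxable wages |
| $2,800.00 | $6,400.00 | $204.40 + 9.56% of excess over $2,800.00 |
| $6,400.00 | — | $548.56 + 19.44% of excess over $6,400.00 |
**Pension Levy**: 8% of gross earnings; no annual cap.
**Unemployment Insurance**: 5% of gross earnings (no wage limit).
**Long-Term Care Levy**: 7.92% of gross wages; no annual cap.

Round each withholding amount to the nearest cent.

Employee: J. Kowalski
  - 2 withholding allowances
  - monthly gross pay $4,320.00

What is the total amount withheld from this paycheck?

$1,192.27

Territorial Income Tax: taxable = $4,320.00 − 2×$320.00 = $3,680.00
  $204.40 + 9.56% × ($3,680.00 − $2,800.00) = $204.40 + 9.56% × $880.00 = $288.53
Pension Levy: 8% × $4,320.00 = $345.60
Unemployment Insurance: 5% × $4,320.00 = $216.00
Long-Term Care Levy: 7.92% × $4,320.00 = $342.14
Total: $288.53 + $345.60 + $216.00 + $342.14 = $1,192.27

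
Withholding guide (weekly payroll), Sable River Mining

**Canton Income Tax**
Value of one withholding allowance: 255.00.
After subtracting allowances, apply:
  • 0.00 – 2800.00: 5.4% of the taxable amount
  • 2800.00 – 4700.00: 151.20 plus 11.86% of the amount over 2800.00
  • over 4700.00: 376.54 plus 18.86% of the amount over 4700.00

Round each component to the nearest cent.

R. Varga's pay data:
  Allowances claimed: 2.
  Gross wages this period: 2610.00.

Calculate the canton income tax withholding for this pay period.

Canton Income Tax: taxable = 2610.00 − 2×255.00 = 2100.00
  5.4% × 2100.00 = 113.40

113.40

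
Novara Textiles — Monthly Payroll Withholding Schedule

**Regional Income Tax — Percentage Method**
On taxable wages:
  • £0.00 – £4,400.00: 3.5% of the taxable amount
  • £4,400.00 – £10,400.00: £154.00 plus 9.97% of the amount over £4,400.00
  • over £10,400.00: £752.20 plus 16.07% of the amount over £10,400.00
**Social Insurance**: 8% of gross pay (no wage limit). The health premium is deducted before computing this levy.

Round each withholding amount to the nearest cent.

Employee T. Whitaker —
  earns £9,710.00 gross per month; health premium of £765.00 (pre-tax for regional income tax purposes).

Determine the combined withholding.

Regional Income Tax: taxable = £9,710.00 − £765.00 = £8,945.00
  £154.00 + 9.97% × (£8,945.00 − £4,400.00) = £154.00 + 9.97% × £4,545.00 = £607.14
Social Insurance: 8% × £8,945.00 = £715.60
Total: £607.14 + £715.60 = £1,322.74

£1,322.74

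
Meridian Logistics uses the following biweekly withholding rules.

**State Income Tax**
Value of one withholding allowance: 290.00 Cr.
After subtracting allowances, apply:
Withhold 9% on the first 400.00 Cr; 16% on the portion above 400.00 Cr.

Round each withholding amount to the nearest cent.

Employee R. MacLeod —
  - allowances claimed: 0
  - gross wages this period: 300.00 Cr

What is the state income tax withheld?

27.00 Cr

State Income Tax: taxable = 300.00 Cr
  9% × 300.00 Cr = 27.00 Cr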